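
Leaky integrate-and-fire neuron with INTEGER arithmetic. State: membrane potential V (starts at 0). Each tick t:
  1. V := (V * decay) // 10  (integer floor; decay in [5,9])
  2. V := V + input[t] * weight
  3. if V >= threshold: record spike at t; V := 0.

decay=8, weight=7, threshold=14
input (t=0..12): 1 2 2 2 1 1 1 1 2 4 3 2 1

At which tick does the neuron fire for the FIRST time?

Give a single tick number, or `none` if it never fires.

Answer: 1

Derivation:
t=0: input=1 -> V=7
t=1: input=2 -> V=0 FIRE
t=2: input=2 -> V=0 FIRE
t=3: input=2 -> V=0 FIRE
t=4: input=1 -> V=7
t=5: input=1 -> V=12
t=6: input=1 -> V=0 FIRE
t=7: input=1 -> V=7
t=8: input=2 -> V=0 FIRE
t=9: input=4 -> V=0 FIRE
t=10: input=3 -> V=0 FIRE
t=11: input=2 -> V=0 FIRE
t=12: input=1 -> V=7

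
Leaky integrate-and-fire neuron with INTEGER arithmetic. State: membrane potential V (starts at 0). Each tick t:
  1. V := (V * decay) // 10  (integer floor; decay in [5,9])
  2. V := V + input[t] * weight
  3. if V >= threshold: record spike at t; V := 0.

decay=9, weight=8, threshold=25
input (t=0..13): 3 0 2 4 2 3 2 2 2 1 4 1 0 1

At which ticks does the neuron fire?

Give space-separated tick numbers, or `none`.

Answer: 2 3 5 7 10

Derivation:
t=0: input=3 -> V=24
t=1: input=0 -> V=21
t=2: input=2 -> V=0 FIRE
t=3: input=4 -> V=0 FIRE
t=4: input=2 -> V=16
t=5: input=3 -> V=0 FIRE
t=6: input=2 -> V=16
t=7: input=2 -> V=0 FIRE
t=8: input=2 -> V=16
t=9: input=1 -> V=22
t=10: input=4 -> V=0 FIRE
t=11: input=1 -> V=8
t=12: input=0 -> V=7
t=13: input=1 -> V=14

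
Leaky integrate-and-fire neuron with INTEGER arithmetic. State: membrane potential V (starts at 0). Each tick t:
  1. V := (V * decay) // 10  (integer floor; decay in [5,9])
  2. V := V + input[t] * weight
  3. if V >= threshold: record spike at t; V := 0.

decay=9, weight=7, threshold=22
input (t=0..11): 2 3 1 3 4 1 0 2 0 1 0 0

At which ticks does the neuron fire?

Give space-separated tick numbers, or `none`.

t=0: input=2 -> V=14
t=1: input=3 -> V=0 FIRE
t=2: input=1 -> V=7
t=3: input=3 -> V=0 FIRE
t=4: input=4 -> V=0 FIRE
t=5: input=1 -> V=7
t=6: input=0 -> V=6
t=7: input=2 -> V=19
t=8: input=0 -> V=17
t=9: input=1 -> V=0 FIRE
t=10: input=0 -> V=0
t=11: input=0 -> V=0

Answer: 1 3 4 9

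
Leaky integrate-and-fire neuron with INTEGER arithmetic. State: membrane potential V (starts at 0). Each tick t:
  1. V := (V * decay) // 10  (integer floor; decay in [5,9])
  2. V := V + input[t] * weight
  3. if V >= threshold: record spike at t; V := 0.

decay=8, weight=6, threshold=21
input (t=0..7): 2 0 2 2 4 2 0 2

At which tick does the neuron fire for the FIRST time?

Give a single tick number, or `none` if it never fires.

t=0: input=2 -> V=12
t=1: input=0 -> V=9
t=2: input=2 -> V=19
t=3: input=2 -> V=0 FIRE
t=4: input=4 -> V=0 FIRE
t=5: input=2 -> V=12
t=6: input=0 -> V=9
t=7: input=2 -> V=19

Answer: 3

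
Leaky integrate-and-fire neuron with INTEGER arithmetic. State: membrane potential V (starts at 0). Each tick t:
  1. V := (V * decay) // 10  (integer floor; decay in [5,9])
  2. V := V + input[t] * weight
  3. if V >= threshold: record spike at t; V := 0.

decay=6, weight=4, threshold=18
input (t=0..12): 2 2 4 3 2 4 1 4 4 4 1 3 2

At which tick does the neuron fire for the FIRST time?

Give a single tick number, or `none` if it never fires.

t=0: input=2 -> V=8
t=1: input=2 -> V=12
t=2: input=4 -> V=0 FIRE
t=3: input=3 -> V=12
t=4: input=2 -> V=15
t=5: input=4 -> V=0 FIRE
t=6: input=1 -> V=4
t=7: input=4 -> V=0 FIRE
t=8: input=4 -> V=16
t=9: input=4 -> V=0 FIRE
t=10: input=1 -> V=4
t=11: input=3 -> V=14
t=12: input=2 -> V=16

Answer: 2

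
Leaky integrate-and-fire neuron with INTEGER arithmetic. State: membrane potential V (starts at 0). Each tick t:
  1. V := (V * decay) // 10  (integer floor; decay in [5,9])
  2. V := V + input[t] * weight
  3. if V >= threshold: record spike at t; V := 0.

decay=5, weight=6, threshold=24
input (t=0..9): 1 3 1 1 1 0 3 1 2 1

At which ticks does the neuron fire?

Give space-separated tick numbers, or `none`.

t=0: input=1 -> V=6
t=1: input=3 -> V=21
t=2: input=1 -> V=16
t=3: input=1 -> V=14
t=4: input=1 -> V=13
t=5: input=0 -> V=6
t=6: input=3 -> V=21
t=7: input=1 -> V=16
t=8: input=2 -> V=20
t=9: input=1 -> V=16

Answer: none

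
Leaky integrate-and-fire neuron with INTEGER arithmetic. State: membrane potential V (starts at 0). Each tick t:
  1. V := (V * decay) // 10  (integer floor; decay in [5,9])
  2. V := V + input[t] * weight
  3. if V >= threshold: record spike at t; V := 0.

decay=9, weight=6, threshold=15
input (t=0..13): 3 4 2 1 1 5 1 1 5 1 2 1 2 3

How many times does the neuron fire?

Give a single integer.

Answer: 8

Derivation:
t=0: input=3 -> V=0 FIRE
t=1: input=4 -> V=0 FIRE
t=2: input=2 -> V=12
t=3: input=1 -> V=0 FIRE
t=4: input=1 -> V=6
t=5: input=5 -> V=0 FIRE
t=6: input=1 -> V=6
t=7: input=1 -> V=11
t=8: input=5 -> V=0 FIRE
t=9: input=1 -> V=6
t=10: input=2 -> V=0 FIRE
t=11: input=1 -> V=6
t=12: input=2 -> V=0 FIRE
t=13: input=3 -> V=0 FIRE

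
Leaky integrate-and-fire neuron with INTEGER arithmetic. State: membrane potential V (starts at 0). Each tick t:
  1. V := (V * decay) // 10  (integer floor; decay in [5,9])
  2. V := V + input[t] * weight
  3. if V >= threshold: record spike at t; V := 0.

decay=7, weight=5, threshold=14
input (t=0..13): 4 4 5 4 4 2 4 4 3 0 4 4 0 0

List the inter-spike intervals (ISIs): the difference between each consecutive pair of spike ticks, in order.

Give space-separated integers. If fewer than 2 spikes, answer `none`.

t=0: input=4 -> V=0 FIRE
t=1: input=4 -> V=0 FIRE
t=2: input=5 -> V=0 FIRE
t=3: input=4 -> V=0 FIRE
t=4: input=4 -> V=0 FIRE
t=5: input=2 -> V=10
t=6: input=4 -> V=0 FIRE
t=7: input=4 -> V=0 FIRE
t=8: input=3 -> V=0 FIRE
t=9: input=0 -> V=0
t=10: input=4 -> V=0 FIRE
t=11: input=4 -> V=0 FIRE
t=12: input=0 -> V=0
t=13: input=0 -> V=0

Answer: 1 1 1 1 2 1 1 2 1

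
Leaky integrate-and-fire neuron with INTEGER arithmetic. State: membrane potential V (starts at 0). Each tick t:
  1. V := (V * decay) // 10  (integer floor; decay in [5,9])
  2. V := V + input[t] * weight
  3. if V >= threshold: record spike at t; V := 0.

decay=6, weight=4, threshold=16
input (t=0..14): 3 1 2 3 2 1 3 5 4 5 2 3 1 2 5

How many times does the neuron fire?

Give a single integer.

t=0: input=3 -> V=12
t=1: input=1 -> V=11
t=2: input=2 -> V=14
t=3: input=3 -> V=0 FIRE
t=4: input=2 -> V=8
t=5: input=1 -> V=8
t=6: input=3 -> V=0 FIRE
t=7: input=5 -> V=0 FIRE
t=8: input=4 -> V=0 FIRE
t=9: input=5 -> V=0 FIRE
t=10: input=2 -> V=8
t=11: input=3 -> V=0 FIRE
t=12: input=1 -> V=4
t=13: input=2 -> V=10
t=14: input=5 -> V=0 FIRE

Answer: 7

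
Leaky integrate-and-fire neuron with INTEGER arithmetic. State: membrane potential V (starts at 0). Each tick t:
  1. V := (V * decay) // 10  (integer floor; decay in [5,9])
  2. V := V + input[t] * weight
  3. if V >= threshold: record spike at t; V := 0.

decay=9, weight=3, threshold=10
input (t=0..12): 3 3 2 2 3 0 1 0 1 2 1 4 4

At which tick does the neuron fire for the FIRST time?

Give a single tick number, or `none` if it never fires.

Answer: 1

Derivation:
t=0: input=3 -> V=9
t=1: input=3 -> V=0 FIRE
t=2: input=2 -> V=6
t=3: input=2 -> V=0 FIRE
t=4: input=3 -> V=9
t=5: input=0 -> V=8
t=6: input=1 -> V=0 FIRE
t=7: input=0 -> V=0
t=8: input=1 -> V=3
t=9: input=2 -> V=8
t=10: input=1 -> V=0 FIRE
t=11: input=4 -> V=0 FIRE
t=12: input=4 -> V=0 FIRE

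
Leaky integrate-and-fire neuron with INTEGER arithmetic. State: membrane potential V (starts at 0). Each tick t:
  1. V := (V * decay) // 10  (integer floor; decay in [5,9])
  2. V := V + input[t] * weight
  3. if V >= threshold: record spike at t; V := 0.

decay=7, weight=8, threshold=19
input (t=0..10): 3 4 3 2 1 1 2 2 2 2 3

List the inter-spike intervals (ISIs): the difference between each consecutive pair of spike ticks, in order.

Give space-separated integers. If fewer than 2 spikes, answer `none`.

Answer: 1 1 2 2 2 2

Derivation:
t=0: input=3 -> V=0 FIRE
t=1: input=4 -> V=0 FIRE
t=2: input=3 -> V=0 FIRE
t=3: input=2 -> V=16
t=4: input=1 -> V=0 FIRE
t=5: input=1 -> V=8
t=6: input=2 -> V=0 FIRE
t=7: input=2 -> V=16
t=8: input=2 -> V=0 FIRE
t=9: input=2 -> V=16
t=10: input=3 -> V=0 FIRE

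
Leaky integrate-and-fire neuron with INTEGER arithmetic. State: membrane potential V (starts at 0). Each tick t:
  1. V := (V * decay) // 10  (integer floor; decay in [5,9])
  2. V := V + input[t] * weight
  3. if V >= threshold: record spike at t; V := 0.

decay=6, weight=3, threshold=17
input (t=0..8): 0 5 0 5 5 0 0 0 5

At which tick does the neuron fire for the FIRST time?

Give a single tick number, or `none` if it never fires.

t=0: input=0 -> V=0
t=1: input=5 -> V=15
t=2: input=0 -> V=9
t=3: input=5 -> V=0 FIRE
t=4: input=5 -> V=15
t=5: input=0 -> V=9
t=6: input=0 -> V=5
t=7: input=0 -> V=3
t=8: input=5 -> V=16

Answer: 3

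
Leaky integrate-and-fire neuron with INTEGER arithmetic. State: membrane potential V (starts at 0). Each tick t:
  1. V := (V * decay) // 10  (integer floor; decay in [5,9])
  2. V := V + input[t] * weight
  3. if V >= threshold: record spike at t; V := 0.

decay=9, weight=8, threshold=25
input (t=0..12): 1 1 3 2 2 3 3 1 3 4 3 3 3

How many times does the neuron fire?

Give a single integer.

t=0: input=1 -> V=8
t=1: input=1 -> V=15
t=2: input=3 -> V=0 FIRE
t=3: input=2 -> V=16
t=4: input=2 -> V=0 FIRE
t=5: input=3 -> V=24
t=6: input=3 -> V=0 FIRE
t=7: input=1 -> V=8
t=8: input=3 -> V=0 FIRE
t=9: input=4 -> V=0 FIRE
t=10: input=3 -> V=24
t=11: input=3 -> V=0 FIRE
t=12: input=3 -> V=24

Answer: 6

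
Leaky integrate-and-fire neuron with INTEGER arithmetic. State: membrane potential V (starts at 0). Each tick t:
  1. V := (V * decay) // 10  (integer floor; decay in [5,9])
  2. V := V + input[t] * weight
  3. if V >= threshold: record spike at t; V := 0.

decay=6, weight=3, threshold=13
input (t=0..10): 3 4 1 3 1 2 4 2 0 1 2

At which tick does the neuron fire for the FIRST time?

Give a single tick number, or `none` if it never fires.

Answer: 1

Derivation:
t=0: input=3 -> V=9
t=1: input=4 -> V=0 FIRE
t=2: input=1 -> V=3
t=3: input=3 -> V=10
t=4: input=1 -> V=9
t=5: input=2 -> V=11
t=6: input=4 -> V=0 FIRE
t=7: input=2 -> V=6
t=8: input=0 -> V=3
t=9: input=1 -> V=4
t=10: input=2 -> V=8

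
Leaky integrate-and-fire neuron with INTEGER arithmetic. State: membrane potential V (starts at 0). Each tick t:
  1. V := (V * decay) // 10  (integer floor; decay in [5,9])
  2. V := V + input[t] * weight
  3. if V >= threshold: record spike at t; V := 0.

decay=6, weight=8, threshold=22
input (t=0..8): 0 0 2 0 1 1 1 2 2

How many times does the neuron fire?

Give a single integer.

t=0: input=0 -> V=0
t=1: input=0 -> V=0
t=2: input=2 -> V=16
t=3: input=0 -> V=9
t=4: input=1 -> V=13
t=5: input=1 -> V=15
t=6: input=1 -> V=17
t=7: input=2 -> V=0 FIRE
t=8: input=2 -> V=16

Answer: 1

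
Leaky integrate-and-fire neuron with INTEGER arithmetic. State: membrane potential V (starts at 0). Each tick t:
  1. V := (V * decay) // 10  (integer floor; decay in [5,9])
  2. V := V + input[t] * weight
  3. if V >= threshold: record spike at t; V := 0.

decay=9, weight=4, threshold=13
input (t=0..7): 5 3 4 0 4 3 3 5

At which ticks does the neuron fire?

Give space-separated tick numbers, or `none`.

t=0: input=5 -> V=0 FIRE
t=1: input=3 -> V=12
t=2: input=4 -> V=0 FIRE
t=3: input=0 -> V=0
t=4: input=4 -> V=0 FIRE
t=5: input=3 -> V=12
t=6: input=3 -> V=0 FIRE
t=7: input=5 -> V=0 FIRE

Answer: 0 2 4 6 7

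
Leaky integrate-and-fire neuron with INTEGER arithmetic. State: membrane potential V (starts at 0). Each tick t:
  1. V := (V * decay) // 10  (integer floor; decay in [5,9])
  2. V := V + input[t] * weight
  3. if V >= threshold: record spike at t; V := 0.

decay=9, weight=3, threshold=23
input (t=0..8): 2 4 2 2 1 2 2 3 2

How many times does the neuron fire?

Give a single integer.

Answer: 2

Derivation:
t=0: input=2 -> V=6
t=1: input=4 -> V=17
t=2: input=2 -> V=21
t=3: input=2 -> V=0 FIRE
t=4: input=1 -> V=3
t=5: input=2 -> V=8
t=6: input=2 -> V=13
t=7: input=3 -> V=20
t=8: input=2 -> V=0 FIRE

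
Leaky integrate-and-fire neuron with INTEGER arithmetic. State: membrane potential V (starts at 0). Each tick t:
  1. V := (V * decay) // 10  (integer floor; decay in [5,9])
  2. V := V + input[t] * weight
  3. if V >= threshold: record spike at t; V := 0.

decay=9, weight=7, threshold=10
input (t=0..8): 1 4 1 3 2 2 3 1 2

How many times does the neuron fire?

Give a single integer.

Answer: 6

Derivation:
t=0: input=1 -> V=7
t=1: input=4 -> V=0 FIRE
t=2: input=1 -> V=7
t=3: input=3 -> V=0 FIRE
t=4: input=2 -> V=0 FIRE
t=5: input=2 -> V=0 FIRE
t=6: input=3 -> V=0 FIRE
t=7: input=1 -> V=7
t=8: input=2 -> V=0 FIRE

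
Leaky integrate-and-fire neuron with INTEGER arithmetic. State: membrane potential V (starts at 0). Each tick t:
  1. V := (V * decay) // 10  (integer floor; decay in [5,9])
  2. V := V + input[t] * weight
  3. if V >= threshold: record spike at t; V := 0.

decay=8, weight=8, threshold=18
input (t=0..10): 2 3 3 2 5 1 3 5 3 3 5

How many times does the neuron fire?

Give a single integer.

t=0: input=2 -> V=16
t=1: input=3 -> V=0 FIRE
t=2: input=3 -> V=0 FIRE
t=3: input=2 -> V=16
t=4: input=5 -> V=0 FIRE
t=5: input=1 -> V=8
t=6: input=3 -> V=0 FIRE
t=7: input=5 -> V=0 FIRE
t=8: input=3 -> V=0 FIRE
t=9: input=3 -> V=0 FIRE
t=10: input=5 -> V=0 FIRE

Answer: 8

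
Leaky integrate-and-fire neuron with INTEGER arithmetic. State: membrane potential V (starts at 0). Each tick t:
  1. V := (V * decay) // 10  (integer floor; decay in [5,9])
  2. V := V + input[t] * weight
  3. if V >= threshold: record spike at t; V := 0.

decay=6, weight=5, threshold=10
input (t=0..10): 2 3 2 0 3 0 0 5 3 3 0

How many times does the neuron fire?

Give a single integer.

Answer: 7

Derivation:
t=0: input=2 -> V=0 FIRE
t=1: input=3 -> V=0 FIRE
t=2: input=2 -> V=0 FIRE
t=3: input=0 -> V=0
t=4: input=3 -> V=0 FIRE
t=5: input=0 -> V=0
t=6: input=0 -> V=0
t=7: input=5 -> V=0 FIRE
t=8: input=3 -> V=0 FIRE
t=9: input=3 -> V=0 FIRE
t=10: input=0 -> V=0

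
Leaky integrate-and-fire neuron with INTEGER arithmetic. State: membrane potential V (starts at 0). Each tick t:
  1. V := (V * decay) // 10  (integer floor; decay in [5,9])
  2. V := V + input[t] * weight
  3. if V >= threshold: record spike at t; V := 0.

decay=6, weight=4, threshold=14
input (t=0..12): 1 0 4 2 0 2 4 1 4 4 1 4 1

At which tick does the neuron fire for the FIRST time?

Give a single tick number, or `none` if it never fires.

t=0: input=1 -> V=4
t=1: input=0 -> V=2
t=2: input=4 -> V=0 FIRE
t=3: input=2 -> V=8
t=4: input=0 -> V=4
t=5: input=2 -> V=10
t=6: input=4 -> V=0 FIRE
t=7: input=1 -> V=4
t=8: input=4 -> V=0 FIRE
t=9: input=4 -> V=0 FIRE
t=10: input=1 -> V=4
t=11: input=4 -> V=0 FIRE
t=12: input=1 -> V=4

Answer: 2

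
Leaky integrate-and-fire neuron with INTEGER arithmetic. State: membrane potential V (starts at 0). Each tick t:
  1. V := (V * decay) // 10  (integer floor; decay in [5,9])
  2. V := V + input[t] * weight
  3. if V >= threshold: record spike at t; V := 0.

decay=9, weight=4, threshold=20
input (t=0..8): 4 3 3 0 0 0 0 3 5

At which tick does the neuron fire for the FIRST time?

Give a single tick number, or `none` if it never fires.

t=0: input=4 -> V=16
t=1: input=3 -> V=0 FIRE
t=2: input=3 -> V=12
t=3: input=0 -> V=10
t=4: input=0 -> V=9
t=5: input=0 -> V=8
t=6: input=0 -> V=7
t=7: input=3 -> V=18
t=8: input=5 -> V=0 FIRE

Answer: 1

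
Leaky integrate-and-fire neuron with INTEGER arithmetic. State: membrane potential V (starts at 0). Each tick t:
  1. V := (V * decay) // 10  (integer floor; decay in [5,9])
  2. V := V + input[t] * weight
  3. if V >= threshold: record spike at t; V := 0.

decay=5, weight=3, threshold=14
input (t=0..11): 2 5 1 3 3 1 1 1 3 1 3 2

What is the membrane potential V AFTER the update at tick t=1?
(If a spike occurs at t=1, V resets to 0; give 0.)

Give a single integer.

Answer: 0

Derivation:
t=0: input=2 -> V=6
t=1: input=5 -> V=0 FIRE
t=2: input=1 -> V=3
t=3: input=3 -> V=10
t=4: input=3 -> V=0 FIRE
t=5: input=1 -> V=3
t=6: input=1 -> V=4
t=7: input=1 -> V=5
t=8: input=3 -> V=11
t=9: input=1 -> V=8
t=10: input=3 -> V=13
t=11: input=2 -> V=12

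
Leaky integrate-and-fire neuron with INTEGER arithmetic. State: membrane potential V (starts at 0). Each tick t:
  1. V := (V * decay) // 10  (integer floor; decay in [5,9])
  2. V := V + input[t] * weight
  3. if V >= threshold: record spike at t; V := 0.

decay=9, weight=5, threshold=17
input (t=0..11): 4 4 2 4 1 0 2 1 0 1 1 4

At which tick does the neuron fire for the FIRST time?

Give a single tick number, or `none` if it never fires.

Answer: 0

Derivation:
t=0: input=4 -> V=0 FIRE
t=1: input=4 -> V=0 FIRE
t=2: input=2 -> V=10
t=3: input=4 -> V=0 FIRE
t=4: input=1 -> V=5
t=5: input=0 -> V=4
t=6: input=2 -> V=13
t=7: input=1 -> V=16
t=8: input=0 -> V=14
t=9: input=1 -> V=0 FIRE
t=10: input=1 -> V=5
t=11: input=4 -> V=0 FIRE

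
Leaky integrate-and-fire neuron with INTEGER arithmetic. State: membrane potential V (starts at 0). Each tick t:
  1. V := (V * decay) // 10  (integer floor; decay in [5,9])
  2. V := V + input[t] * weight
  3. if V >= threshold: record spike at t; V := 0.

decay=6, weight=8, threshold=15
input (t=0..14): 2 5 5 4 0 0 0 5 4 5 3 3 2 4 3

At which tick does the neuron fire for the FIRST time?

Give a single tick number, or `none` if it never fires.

t=0: input=2 -> V=0 FIRE
t=1: input=5 -> V=0 FIRE
t=2: input=5 -> V=0 FIRE
t=3: input=4 -> V=0 FIRE
t=4: input=0 -> V=0
t=5: input=0 -> V=0
t=6: input=0 -> V=0
t=7: input=5 -> V=0 FIRE
t=8: input=4 -> V=0 FIRE
t=9: input=5 -> V=0 FIRE
t=10: input=3 -> V=0 FIRE
t=11: input=3 -> V=0 FIRE
t=12: input=2 -> V=0 FIRE
t=13: input=4 -> V=0 FIRE
t=14: input=3 -> V=0 FIRE

Answer: 0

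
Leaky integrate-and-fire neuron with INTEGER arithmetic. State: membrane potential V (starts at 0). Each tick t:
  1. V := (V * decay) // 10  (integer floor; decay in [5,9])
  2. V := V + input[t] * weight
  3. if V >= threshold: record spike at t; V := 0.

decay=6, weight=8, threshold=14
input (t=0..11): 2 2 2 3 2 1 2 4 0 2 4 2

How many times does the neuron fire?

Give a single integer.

t=0: input=2 -> V=0 FIRE
t=1: input=2 -> V=0 FIRE
t=2: input=2 -> V=0 FIRE
t=3: input=3 -> V=0 FIRE
t=4: input=2 -> V=0 FIRE
t=5: input=1 -> V=8
t=6: input=2 -> V=0 FIRE
t=7: input=4 -> V=0 FIRE
t=8: input=0 -> V=0
t=9: input=2 -> V=0 FIRE
t=10: input=4 -> V=0 FIRE
t=11: input=2 -> V=0 FIRE

Answer: 10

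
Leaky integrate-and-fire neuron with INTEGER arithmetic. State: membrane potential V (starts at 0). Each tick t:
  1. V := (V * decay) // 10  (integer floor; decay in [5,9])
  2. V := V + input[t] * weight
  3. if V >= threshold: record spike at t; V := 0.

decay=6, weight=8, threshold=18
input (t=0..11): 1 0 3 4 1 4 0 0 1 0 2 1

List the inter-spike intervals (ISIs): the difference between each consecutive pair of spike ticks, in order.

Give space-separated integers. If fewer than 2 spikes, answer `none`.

Answer: 1 2 5

Derivation:
t=0: input=1 -> V=8
t=1: input=0 -> V=4
t=2: input=3 -> V=0 FIRE
t=3: input=4 -> V=0 FIRE
t=4: input=1 -> V=8
t=5: input=4 -> V=0 FIRE
t=6: input=0 -> V=0
t=7: input=0 -> V=0
t=8: input=1 -> V=8
t=9: input=0 -> V=4
t=10: input=2 -> V=0 FIRE
t=11: input=1 -> V=8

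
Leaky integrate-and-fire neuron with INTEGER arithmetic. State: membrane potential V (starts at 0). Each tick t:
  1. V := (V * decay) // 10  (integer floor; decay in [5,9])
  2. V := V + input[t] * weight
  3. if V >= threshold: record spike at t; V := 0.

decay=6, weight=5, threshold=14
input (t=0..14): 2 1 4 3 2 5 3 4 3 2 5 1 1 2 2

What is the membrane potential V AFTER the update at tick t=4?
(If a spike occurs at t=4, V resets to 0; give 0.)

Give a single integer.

t=0: input=2 -> V=10
t=1: input=1 -> V=11
t=2: input=4 -> V=0 FIRE
t=3: input=3 -> V=0 FIRE
t=4: input=2 -> V=10
t=5: input=5 -> V=0 FIRE
t=6: input=3 -> V=0 FIRE
t=7: input=4 -> V=0 FIRE
t=8: input=3 -> V=0 FIRE
t=9: input=2 -> V=10
t=10: input=5 -> V=0 FIRE
t=11: input=1 -> V=5
t=12: input=1 -> V=8
t=13: input=2 -> V=0 FIRE
t=14: input=2 -> V=10

Answer: 10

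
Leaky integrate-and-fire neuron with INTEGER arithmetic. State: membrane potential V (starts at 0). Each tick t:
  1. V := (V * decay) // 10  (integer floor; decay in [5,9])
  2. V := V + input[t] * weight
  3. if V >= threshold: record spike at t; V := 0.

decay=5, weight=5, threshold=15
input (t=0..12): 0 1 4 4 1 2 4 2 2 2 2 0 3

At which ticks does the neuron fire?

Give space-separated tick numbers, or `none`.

Answer: 2 3 6 8 10 12

Derivation:
t=0: input=0 -> V=0
t=1: input=1 -> V=5
t=2: input=4 -> V=0 FIRE
t=3: input=4 -> V=0 FIRE
t=4: input=1 -> V=5
t=5: input=2 -> V=12
t=6: input=4 -> V=0 FIRE
t=7: input=2 -> V=10
t=8: input=2 -> V=0 FIRE
t=9: input=2 -> V=10
t=10: input=2 -> V=0 FIRE
t=11: input=0 -> V=0
t=12: input=3 -> V=0 FIRE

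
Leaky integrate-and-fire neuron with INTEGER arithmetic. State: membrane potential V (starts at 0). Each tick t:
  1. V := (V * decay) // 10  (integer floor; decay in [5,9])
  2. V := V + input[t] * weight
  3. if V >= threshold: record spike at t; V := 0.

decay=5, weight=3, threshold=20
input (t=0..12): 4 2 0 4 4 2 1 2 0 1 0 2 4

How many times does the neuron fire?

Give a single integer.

t=0: input=4 -> V=12
t=1: input=2 -> V=12
t=2: input=0 -> V=6
t=3: input=4 -> V=15
t=4: input=4 -> V=19
t=5: input=2 -> V=15
t=6: input=1 -> V=10
t=7: input=2 -> V=11
t=8: input=0 -> V=5
t=9: input=1 -> V=5
t=10: input=0 -> V=2
t=11: input=2 -> V=7
t=12: input=4 -> V=15

Answer: 0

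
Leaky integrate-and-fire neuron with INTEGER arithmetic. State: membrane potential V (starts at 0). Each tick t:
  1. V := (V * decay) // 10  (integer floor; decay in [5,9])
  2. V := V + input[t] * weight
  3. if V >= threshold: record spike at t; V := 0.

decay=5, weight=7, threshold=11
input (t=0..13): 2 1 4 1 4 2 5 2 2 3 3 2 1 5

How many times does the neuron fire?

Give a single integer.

t=0: input=2 -> V=0 FIRE
t=1: input=1 -> V=7
t=2: input=4 -> V=0 FIRE
t=3: input=1 -> V=7
t=4: input=4 -> V=0 FIRE
t=5: input=2 -> V=0 FIRE
t=6: input=5 -> V=0 FIRE
t=7: input=2 -> V=0 FIRE
t=8: input=2 -> V=0 FIRE
t=9: input=3 -> V=0 FIRE
t=10: input=3 -> V=0 FIRE
t=11: input=2 -> V=0 FIRE
t=12: input=1 -> V=7
t=13: input=5 -> V=0 FIRE

Answer: 11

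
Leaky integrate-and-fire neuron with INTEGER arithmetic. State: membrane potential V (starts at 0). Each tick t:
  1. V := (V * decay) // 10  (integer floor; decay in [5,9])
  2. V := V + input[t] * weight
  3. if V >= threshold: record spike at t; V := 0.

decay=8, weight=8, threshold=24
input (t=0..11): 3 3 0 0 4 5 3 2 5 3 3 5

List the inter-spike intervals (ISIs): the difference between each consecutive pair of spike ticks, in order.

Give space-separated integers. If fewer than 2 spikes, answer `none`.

Answer: 1 3 1 1 2 1 1 1

Derivation:
t=0: input=3 -> V=0 FIRE
t=1: input=3 -> V=0 FIRE
t=2: input=0 -> V=0
t=3: input=0 -> V=0
t=4: input=4 -> V=0 FIRE
t=5: input=5 -> V=0 FIRE
t=6: input=3 -> V=0 FIRE
t=7: input=2 -> V=16
t=8: input=5 -> V=0 FIRE
t=9: input=3 -> V=0 FIRE
t=10: input=3 -> V=0 FIRE
t=11: input=5 -> V=0 FIRE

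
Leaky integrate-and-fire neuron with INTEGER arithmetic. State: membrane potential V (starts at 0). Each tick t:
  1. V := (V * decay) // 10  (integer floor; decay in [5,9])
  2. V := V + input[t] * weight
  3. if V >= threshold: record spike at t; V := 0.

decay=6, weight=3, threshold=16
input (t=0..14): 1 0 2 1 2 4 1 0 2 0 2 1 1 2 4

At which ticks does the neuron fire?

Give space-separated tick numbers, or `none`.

Answer: 5 14

Derivation:
t=0: input=1 -> V=3
t=1: input=0 -> V=1
t=2: input=2 -> V=6
t=3: input=1 -> V=6
t=4: input=2 -> V=9
t=5: input=4 -> V=0 FIRE
t=6: input=1 -> V=3
t=7: input=0 -> V=1
t=8: input=2 -> V=6
t=9: input=0 -> V=3
t=10: input=2 -> V=7
t=11: input=1 -> V=7
t=12: input=1 -> V=7
t=13: input=2 -> V=10
t=14: input=4 -> V=0 FIRE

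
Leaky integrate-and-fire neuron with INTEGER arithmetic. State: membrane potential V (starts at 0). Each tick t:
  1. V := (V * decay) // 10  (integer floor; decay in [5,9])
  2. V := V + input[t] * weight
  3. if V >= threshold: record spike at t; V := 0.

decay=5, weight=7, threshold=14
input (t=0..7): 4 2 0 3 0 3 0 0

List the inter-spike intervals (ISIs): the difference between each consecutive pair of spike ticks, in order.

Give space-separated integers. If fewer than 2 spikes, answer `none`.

Answer: 1 2 2

Derivation:
t=0: input=4 -> V=0 FIRE
t=1: input=2 -> V=0 FIRE
t=2: input=0 -> V=0
t=3: input=3 -> V=0 FIRE
t=4: input=0 -> V=0
t=5: input=3 -> V=0 FIRE
t=6: input=0 -> V=0
t=7: input=0 -> V=0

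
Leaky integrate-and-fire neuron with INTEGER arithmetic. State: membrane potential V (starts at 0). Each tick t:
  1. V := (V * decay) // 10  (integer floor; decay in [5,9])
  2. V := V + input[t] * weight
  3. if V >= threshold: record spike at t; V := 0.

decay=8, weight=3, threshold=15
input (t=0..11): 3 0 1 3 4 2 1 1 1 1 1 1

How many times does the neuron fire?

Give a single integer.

t=0: input=3 -> V=9
t=1: input=0 -> V=7
t=2: input=1 -> V=8
t=3: input=3 -> V=0 FIRE
t=4: input=4 -> V=12
t=5: input=2 -> V=0 FIRE
t=6: input=1 -> V=3
t=7: input=1 -> V=5
t=8: input=1 -> V=7
t=9: input=1 -> V=8
t=10: input=1 -> V=9
t=11: input=1 -> V=10

Answer: 2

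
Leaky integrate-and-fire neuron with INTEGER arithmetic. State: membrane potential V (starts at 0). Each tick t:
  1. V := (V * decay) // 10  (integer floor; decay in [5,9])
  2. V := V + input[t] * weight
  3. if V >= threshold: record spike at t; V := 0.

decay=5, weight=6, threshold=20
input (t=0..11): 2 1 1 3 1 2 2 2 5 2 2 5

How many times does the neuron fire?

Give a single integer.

Answer: 4

Derivation:
t=0: input=2 -> V=12
t=1: input=1 -> V=12
t=2: input=1 -> V=12
t=3: input=3 -> V=0 FIRE
t=4: input=1 -> V=6
t=5: input=2 -> V=15
t=6: input=2 -> V=19
t=7: input=2 -> V=0 FIRE
t=8: input=5 -> V=0 FIRE
t=9: input=2 -> V=12
t=10: input=2 -> V=18
t=11: input=5 -> V=0 FIRE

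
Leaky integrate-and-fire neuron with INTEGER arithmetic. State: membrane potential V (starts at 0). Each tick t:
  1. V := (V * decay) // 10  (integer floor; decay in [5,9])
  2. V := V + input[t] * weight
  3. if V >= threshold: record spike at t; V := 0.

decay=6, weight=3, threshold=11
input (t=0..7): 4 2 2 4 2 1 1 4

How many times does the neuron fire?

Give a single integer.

Answer: 3

Derivation:
t=0: input=4 -> V=0 FIRE
t=1: input=2 -> V=6
t=2: input=2 -> V=9
t=3: input=4 -> V=0 FIRE
t=4: input=2 -> V=6
t=5: input=1 -> V=6
t=6: input=1 -> V=6
t=7: input=4 -> V=0 FIRE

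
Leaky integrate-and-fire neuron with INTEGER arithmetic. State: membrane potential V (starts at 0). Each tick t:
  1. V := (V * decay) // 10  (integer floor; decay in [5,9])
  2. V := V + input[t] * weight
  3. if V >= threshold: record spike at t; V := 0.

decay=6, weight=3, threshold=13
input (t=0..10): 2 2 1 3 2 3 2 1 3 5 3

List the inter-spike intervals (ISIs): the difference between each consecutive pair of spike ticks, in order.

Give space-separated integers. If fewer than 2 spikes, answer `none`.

Answer: 3 3

Derivation:
t=0: input=2 -> V=6
t=1: input=2 -> V=9
t=2: input=1 -> V=8
t=3: input=3 -> V=0 FIRE
t=4: input=2 -> V=6
t=5: input=3 -> V=12
t=6: input=2 -> V=0 FIRE
t=7: input=1 -> V=3
t=8: input=3 -> V=10
t=9: input=5 -> V=0 FIRE
t=10: input=3 -> V=9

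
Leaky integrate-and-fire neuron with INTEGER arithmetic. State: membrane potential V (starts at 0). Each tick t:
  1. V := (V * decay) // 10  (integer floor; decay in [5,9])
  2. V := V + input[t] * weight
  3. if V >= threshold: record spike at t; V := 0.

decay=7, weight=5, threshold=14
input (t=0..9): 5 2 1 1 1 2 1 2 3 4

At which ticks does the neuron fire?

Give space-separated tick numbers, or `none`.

t=0: input=5 -> V=0 FIRE
t=1: input=2 -> V=10
t=2: input=1 -> V=12
t=3: input=1 -> V=13
t=4: input=1 -> V=0 FIRE
t=5: input=2 -> V=10
t=6: input=1 -> V=12
t=7: input=2 -> V=0 FIRE
t=8: input=3 -> V=0 FIRE
t=9: input=4 -> V=0 FIRE

Answer: 0 4 7 8 9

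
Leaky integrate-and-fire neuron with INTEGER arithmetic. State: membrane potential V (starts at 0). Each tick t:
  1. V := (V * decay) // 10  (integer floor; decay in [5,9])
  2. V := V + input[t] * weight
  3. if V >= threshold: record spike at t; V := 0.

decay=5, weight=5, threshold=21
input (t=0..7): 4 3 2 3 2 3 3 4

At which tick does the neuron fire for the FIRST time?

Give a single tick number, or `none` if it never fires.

t=0: input=4 -> V=20
t=1: input=3 -> V=0 FIRE
t=2: input=2 -> V=10
t=3: input=3 -> V=20
t=4: input=2 -> V=20
t=5: input=3 -> V=0 FIRE
t=6: input=3 -> V=15
t=7: input=4 -> V=0 FIRE

Answer: 1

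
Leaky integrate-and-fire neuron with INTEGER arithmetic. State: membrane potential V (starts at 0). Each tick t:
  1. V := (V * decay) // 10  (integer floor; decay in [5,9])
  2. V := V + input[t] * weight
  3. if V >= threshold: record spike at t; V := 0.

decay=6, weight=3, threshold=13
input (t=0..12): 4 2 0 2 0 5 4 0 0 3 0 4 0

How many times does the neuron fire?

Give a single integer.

t=0: input=4 -> V=12
t=1: input=2 -> V=0 FIRE
t=2: input=0 -> V=0
t=3: input=2 -> V=6
t=4: input=0 -> V=3
t=5: input=5 -> V=0 FIRE
t=6: input=4 -> V=12
t=7: input=0 -> V=7
t=8: input=0 -> V=4
t=9: input=3 -> V=11
t=10: input=0 -> V=6
t=11: input=4 -> V=0 FIRE
t=12: input=0 -> V=0

Answer: 3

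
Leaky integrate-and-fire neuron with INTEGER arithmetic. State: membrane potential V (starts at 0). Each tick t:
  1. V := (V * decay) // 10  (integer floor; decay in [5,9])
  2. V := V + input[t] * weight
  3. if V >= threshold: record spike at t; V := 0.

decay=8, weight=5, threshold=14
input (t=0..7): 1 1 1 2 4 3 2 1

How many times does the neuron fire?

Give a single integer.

Answer: 3

Derivation:
t=0: input=1 -> V=5
t=1: input=1 -> V=9
t=2: input=1 -> V=12
t=3: input=2 -> V=0 FIRE
t=4: input=4 -> V=0 FIRE
t=5: input=3 -> V=0 FIRE
t=6: input=2 -> V=10
t=7: input=1 -> V=13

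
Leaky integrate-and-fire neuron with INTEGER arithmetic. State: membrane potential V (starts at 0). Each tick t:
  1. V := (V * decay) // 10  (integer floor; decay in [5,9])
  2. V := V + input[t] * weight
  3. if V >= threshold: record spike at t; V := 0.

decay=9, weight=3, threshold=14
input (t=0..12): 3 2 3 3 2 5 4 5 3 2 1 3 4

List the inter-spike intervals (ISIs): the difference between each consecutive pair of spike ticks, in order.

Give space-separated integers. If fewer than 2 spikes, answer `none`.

Answer: 2 2 2 2 3

Derivation:
t=0: input=3 -> V=9
t=1: input=2 -> V=0 FIRE
t=2: input=3 -> V=9
t=3: input=3 -> V=0 FIRE
t=4: input=2 -> V=6
t=5: input=5 -> V=0 FIRE
t=6: input=4 -> V=12
t=7: input=5 -> V=0 FIRE
t=8: input=3 -> V=9
t=9: input=2 -> V=0 FIRE
t=10: input=1 -> V=3
t=11: input=3 -> V=11
t=12: input=4 -> V=0 FIRE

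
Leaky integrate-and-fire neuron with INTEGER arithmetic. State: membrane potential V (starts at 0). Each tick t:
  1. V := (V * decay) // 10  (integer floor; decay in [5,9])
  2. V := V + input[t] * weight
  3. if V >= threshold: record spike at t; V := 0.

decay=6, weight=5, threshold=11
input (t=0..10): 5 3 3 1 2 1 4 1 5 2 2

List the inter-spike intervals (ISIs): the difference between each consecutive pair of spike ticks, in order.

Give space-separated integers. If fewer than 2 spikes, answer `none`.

t=0: input=5 -> V=0 FIRE
t=1: input=3 -> V=0 FIRE
t=2: input=3 -> V=0 FIRE
t=3: input=1 -> V=5
t=4: input=2 -> V=0 FIRE
t=5: input=1 -> V=5
t=6: input=4 -> V=0 FIRE
t=7: input=1 -> V=5
t=8: input=5 -> V=0 FIRE
t=9: input=2 -> V=10
t=10: input=2 -> V=0 FIRE

Answer: 1 1 2 2 2 2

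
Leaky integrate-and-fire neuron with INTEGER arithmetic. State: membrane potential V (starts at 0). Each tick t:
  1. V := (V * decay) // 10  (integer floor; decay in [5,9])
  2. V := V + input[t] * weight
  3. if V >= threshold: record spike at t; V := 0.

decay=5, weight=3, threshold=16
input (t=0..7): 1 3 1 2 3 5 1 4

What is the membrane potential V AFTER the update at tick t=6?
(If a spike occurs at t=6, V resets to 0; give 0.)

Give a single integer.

Answer: 3

Derivation:
t=0: input=1 -> V=3
t=1: input=3 -> V=10
t=2: input=1 -> V=8
t=3: input=2 -> V=10
t=4: input=3 -> V=14
t=5: input=5 -> V=0 FIRE
t=6: input=1 -> V=3
t=7: input=4 -> V=13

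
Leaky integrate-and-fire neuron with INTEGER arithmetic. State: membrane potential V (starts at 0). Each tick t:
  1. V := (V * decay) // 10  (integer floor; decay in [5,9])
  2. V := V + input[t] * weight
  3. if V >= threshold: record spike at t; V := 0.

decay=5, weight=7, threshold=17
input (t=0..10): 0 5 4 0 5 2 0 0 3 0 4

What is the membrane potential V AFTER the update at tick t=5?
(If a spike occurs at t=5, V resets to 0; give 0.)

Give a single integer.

t=0: input=0 -> V=0
t=1: input=5 -> V=0 FIRE
t=2: input=4 -> V=0 FIRE
t=3: input=0 -> V=0
t=4: input=5 -> V=0 FIRE
t=5: input=2 -> V=14
t=6: input=0 -> V=7
t=7: input=0 -> V=3
t=8: input=3 -> V=0 FIRE
t=9: input=0 -> V=0
t=10: input=4 -> V=0 FIRE

Answer: 14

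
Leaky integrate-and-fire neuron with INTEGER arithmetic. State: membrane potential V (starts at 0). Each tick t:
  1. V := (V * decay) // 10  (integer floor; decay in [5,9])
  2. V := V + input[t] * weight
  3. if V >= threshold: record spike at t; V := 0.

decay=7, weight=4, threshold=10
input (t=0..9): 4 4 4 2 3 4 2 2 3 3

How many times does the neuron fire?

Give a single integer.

Answer: 8

Derivation:
t=0: input=4 -> V=0 FIRE
t=1: input=4 -> V=0 FIRE
t=2: input=4 -> V=0 FIRE
t=3: input=2 -> V=8
t=4: input=3 -> V=0 FIRE
t=5: input=4 -> V=0 FIRE
t=6: input=2 -> V=8
t=7: input=2 -> V=0 FIRE
t=8: input=3 -> V=0 FIRE
t=9: input=3 -> V=0 FIRE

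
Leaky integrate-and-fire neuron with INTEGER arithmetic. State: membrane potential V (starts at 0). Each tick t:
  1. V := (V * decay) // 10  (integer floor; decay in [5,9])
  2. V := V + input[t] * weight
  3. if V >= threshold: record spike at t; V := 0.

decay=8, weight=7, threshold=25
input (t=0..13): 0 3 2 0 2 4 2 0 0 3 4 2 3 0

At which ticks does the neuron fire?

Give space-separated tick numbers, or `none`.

t=0: input=0 -> V=0
t=1: input=3 -> V=21
t=2: input=2 -> V=0 FIRE
t=3: input=0 -> V=0
t=4: input=2 -> V=14
t=5: input=4 -> V=0 FIRE
t=6: input=2 -> V=14
t=7: input=0 -> V=11
t=8: input=0 -> V=8
t=9: input=3 -> V=0 FIRE
t=10: input=4 -> V=0 FIRE
t=11: input=2 -> V=14
t=12: input=3 -> V=0 FIRE
t=13: input=0 -> V=0

Answer: 2 5 9 10 12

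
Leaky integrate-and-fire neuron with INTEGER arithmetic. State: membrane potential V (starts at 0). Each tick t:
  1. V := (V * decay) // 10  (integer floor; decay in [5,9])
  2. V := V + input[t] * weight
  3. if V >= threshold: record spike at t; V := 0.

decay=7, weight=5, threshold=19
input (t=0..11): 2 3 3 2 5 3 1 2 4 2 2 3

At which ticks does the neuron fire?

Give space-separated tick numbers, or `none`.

t=0: input=2 -> V=10
t=1: input=3 -> V=0 FIRE
t=2: input=3 -> V=15
t=3: input=2 -> V=0 FIRE
t=4: input=5 -> V=0 FIRE
t=5: input=3 -> V=15
t=6: input=1 -> V=15
t=7: input=2 -> V=0 FIRE
t=8: input=4 -> V=0 FIRE
t=9: input=2 -> V=10
t=10: input=2 -> V=17
t=11: input=3 -> V=0 FIRE

Answer: 1 3 4 7 8 11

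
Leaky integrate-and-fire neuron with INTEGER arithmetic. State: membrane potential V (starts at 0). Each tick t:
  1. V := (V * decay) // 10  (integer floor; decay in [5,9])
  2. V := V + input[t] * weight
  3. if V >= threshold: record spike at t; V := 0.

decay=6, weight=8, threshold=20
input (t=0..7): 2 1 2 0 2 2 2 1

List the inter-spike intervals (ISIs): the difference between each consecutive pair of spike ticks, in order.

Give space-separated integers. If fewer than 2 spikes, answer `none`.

Answer: 3

Derivation:
t=0: input=2 -> V=16
t=1: input=1 -> V=17
t=2: input=2 -> V=0 FIRE
t=3: input=0 -> V=0
t=4: input=2 -> V=16
t=5: input=2 -> V=0 FIRE
t=6: input=2 -> V=16
t=7: input=1 -> V=17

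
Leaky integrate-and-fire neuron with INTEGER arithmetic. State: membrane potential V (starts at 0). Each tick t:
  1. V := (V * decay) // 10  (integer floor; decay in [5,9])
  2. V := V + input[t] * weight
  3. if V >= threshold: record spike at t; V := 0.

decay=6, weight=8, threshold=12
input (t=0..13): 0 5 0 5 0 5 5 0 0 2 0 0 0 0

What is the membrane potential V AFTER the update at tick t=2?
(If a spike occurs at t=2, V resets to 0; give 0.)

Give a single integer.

Answer: 0

Derivation:
t=0: input=0 -> V=0
t=1: input=5 -> V=0 FIRE
t=2: input=0 -> V=0
t=3: input=5 -> V=0 FIRE
t=4: input=0 -> V=0
t=5: input=5 -> V=0 FIRE
t=6: input=5 -> V=0 FIRE
t=7: input=0 -> V=0
t=8: input=0 -> V=0
t=9: input=2 -> V=0 FIRE
t=10: input=0 -> V=0
t=11: input=0 -> V=0
t=12: input=0 -> V=0
t=13: input=0 -> V=0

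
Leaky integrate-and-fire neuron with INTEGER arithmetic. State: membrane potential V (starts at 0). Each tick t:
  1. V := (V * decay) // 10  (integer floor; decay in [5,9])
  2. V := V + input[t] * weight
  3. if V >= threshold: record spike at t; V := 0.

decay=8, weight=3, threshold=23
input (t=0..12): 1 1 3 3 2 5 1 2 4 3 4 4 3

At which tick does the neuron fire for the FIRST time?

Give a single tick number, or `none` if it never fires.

Answer: 5

Derivation:
t=0: input=1 -> V=3
t=1: input=1 -> V=5
t=2: input=3 -> V=13
t=3: input=3 -> V=19
t=4: input=2 -> V=21
t=5: input=5 -> V=0 FIRE
t=6: input=1 -> V=3
t=7: input=2 -> V=8
t=8: input=4 -> V=18
t=9: input=3 -> V=0 FIRE
t=10: input=4 -> V=12
t=11: input=4 -> V=21
t=12: input=3 -> V=0 FIRE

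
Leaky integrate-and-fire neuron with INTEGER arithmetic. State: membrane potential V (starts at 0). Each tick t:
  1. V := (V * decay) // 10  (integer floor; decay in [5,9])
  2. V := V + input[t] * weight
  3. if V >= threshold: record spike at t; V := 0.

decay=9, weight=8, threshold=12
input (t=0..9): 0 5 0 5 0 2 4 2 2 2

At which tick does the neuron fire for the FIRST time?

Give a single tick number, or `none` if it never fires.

Answer: 1

Derivation:
t=0: input=0 -> V=0
t=1: input=5 -> V=0 FIRE
t=2: input=0 -> V=0
t=3: input=5 -> V=0 FIRE
t=4: input=0 -> V=0
t=5: input=2 -> V=0 FIRE
t=6: input=4 -> V=0 FIRE
t=7: input=2 -> V=0 FIRE
t=8: input=2 -> V=0 FIRE
t=9: input=2 -> V=0 FIRE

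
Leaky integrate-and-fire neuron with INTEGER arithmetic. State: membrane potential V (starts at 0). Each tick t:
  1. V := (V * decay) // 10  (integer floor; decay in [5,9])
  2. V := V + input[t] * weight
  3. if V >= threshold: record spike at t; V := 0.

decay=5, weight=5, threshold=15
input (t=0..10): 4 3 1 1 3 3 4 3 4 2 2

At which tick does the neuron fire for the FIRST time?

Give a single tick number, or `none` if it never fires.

t=0: input=4 -> V=0 FIRE
t=1: input=3 -> V=0 FIRE
t=2: input=1 -> V=5
t=3: input=1 -> V=7
t=4: input=3 -> V=0 FIRE
t=5: input=3 -> V=0 FIRE
t=6: input=4 -> V=0 FIRE
t=7: input=3 -> V=0 FIRE
t=8: input=4 -> V=0 FIRE
t=9: input=2 -> V=10
t=10: input=2 -> V=0 FIRE

Answer: 0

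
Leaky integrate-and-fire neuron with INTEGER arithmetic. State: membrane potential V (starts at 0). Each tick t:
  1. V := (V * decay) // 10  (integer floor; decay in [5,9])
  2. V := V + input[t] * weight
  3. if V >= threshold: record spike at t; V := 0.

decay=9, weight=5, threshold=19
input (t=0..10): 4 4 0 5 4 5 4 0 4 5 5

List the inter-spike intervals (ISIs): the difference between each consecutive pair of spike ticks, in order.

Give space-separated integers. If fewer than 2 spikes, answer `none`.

t=0: input=4 -> V=0 FIRE
t=1: input=4 -> V=0 FIRE
t=2: input=0 -> V=0
t=3: input=5 -> V=0 FIRE
t=4: input=4 -> V=0 FIRE
t=5: input=5 -> V=0 FIRE
t=6: input=4 -> V=0 FIRE
t=7: input=0 -> V=0
t=8: input=4 -> V=0 FIRE
t=9: input=5 -> V=0 FIRE
t=10: input=5 -> V=0 FIRE

Answer: 1 2 1 1 1 2 1 1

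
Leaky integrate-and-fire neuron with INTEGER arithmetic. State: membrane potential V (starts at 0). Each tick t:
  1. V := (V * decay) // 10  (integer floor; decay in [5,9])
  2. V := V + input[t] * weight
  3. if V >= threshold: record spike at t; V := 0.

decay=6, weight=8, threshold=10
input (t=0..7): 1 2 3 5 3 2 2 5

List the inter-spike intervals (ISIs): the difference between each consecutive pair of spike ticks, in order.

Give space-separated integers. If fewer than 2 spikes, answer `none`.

t=0: input=1 -> V=8
t=1: input=2 -> V=0 FIRE
t=2: input=3 -> V=0 FIRE
t=3: input=5 -> V=0 FIRE
t=4: input=3 -> V=0 FIRE
t=5: input=2 -> V=0 FIRE
t=6: input=2 -> V=0 FIRE
t=7: input=5 -> V=0 FIRE

Answer: 1 1 1 1 1 1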